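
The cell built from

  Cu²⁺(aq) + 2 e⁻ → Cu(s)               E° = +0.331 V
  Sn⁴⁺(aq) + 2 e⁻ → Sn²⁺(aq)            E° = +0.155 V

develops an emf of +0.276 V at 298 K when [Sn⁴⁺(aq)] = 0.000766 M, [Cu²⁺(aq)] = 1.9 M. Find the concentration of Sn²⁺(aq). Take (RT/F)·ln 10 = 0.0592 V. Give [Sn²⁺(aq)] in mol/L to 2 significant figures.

The Cu²⁺/Cu couple has the larger reduction potential, so it is the cathode: E°cell = +0.331 − (+0.155) = +0.176 V and n = 2.
From the Nernst equation, log Q = n(E° − E)/0.0592 = 2·(+0.176 − (+0.276))/0.0592 = −3.378.
Balancing electrons gives Cu²⁺(aq) + Sn²⁺(aq) → Cu(s) + Sn⁴⁺(aq); thus Q = [Sn⁴⁺(aq)] / ([Cu²⁺(aq)]·[Sn²⁺(aq)]).
Isolating [Sn²⁺(aq)] in Q = 10^{−3.378} yields log [Sn²⁺(aq)] = −0.017, i.e. 0.96 M.

0.96 M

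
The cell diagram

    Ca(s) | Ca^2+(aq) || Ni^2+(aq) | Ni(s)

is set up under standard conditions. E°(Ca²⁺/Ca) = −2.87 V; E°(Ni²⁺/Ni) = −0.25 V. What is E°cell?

By convention the left-hand electrode in cell notation is the anode (oxidation) and the right-hand electrode is the cathode (reduction).
E°cell = E°(right) − E°(left) = −0.25 − (−2.87) = +2.62 V.

+2.62 V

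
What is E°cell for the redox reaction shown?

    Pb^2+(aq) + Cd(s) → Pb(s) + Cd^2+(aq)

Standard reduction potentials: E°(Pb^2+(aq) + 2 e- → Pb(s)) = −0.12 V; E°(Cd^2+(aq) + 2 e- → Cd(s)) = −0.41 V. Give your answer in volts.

In the reaction as written, Pb^2+(aq) is reduced (cathode) and Cd^2+(aq) is produced by oxidation at the anode.
E°cell = E°(cathode) − E°(anode) = −0.12 − (−0.41) = +0.29 V.
The positive value indicates the reaction is spontaneous as written.

+0.29 V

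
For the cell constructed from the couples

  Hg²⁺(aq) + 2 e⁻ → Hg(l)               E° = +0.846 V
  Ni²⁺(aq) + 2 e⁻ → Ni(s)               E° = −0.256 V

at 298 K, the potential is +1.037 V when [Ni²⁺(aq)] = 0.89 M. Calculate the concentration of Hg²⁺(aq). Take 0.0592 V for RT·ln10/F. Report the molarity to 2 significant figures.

With Hg²⁺/Hg at the cathode and Ni²⁺/Ni at the anode, E°cell = +0.846 − (−0.256) = +1.102 V (n = 2).
Rearranging E = E° − (0.0592/n)·log Q gives log Q = 2(+1.102 − (+1.037))/0.0592 = 2.196.
Balancing electrons gives Hg²⁺(aq) + Ni(s) → Hg(l) + Ni²⁺(aq); thus Q = [Ni²⁺(aq)] / [Hg²⁺(aq)].
Substituting the known concentrations and solving, log [Hg²⁺(aq)] = −2.247 and [Hg²⁺(aq)] = 0.0057 M.

0.0057 M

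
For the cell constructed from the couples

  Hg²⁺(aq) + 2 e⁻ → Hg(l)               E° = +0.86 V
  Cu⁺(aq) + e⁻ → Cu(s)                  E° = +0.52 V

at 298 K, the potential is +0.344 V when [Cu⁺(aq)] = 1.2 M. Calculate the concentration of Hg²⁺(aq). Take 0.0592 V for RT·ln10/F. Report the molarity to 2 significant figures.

Hg²⁺/Hg is the cathode (higher E°); E°cell = +0.86 − (+0.52) = +0.34 V with n = 2.
From the Nernst equation, log Q = n(E° − E)/0.0592 = 2·(+0.34 − (+0.344))/0.0592 = −0.135.
Balancing electrons gives Hg²⁺(aq) + 2 Cu(s) → Hg(l) + 2 Cu⁺(aq); thus Q = [Cu⁺(aq)]^2 / [Hg²⁺(aq)].
Solving for the unknown gives log [Hg²⁺(aq)] = 0.293, so [Hg²⁺(aq)] ≈ 2.0 M.

2.0 M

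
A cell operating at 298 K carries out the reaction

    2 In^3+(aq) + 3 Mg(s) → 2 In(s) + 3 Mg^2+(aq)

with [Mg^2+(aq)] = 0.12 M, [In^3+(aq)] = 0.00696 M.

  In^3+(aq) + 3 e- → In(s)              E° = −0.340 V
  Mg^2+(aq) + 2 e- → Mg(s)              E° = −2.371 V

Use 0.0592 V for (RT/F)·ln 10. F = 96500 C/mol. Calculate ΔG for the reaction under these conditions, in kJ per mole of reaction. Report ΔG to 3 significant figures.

With In³⁺/In reduced at the cathode, E°cell = −0.340 − (−2.371) = +2.031 V and n = 6.
The reaction quotient is [Mg^2+(aq)]^3 / [In^3+(aq)]^2 = 35.7; by Nernst, E = +2.031 − (0.0592/6)(1.552) = +2.0157 V.
Then ΔG = −nFE = −6 × 96500 × +2.0157 J/mol = −1170 kJ/mol.

−1170 kJ/mol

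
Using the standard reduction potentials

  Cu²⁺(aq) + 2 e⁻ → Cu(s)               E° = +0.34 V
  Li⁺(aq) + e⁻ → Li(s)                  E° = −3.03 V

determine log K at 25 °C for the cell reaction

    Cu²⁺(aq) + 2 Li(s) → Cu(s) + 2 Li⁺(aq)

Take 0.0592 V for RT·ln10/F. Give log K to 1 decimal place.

The Cu²⁺/Cu couple is reduced (cathode); E°cell = +0.34 − (−3.03) = +3.37 V with n = 2.
At equilibrium E = 0, so log K = nE°cell / 0.0592 = (2)(+3.37) / 0.0592 = 113.9.

log K = 113.9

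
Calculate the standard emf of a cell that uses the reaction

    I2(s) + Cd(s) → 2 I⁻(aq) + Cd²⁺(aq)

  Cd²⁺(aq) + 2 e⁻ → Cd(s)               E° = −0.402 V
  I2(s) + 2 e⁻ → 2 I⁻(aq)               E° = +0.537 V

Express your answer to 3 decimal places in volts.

+0.939 V

In the reaction as written, I2(s) is reduced (cathode) and Cd²⁺(aq) is produced by oxidation at the anode.
E°cell = E°(cathode) − E°(anode) = +0.537 − (−0.402) = +0.939 V.
The positive value indicates the reaction is spontaneous as written.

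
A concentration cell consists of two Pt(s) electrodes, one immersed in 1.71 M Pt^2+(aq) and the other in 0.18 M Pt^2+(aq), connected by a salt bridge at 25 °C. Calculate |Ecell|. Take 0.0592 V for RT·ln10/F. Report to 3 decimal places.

0.029 V

For a concentration cell E°cell = 0, since both electrodes use the same couple.
The compartment with the higher Pt^2+(aq) concentration (1.71 M) acts as the cathode; ions are reduced there and produced at the dilute (0.18 M) anode.
With n = 2, Ecell = −(0.0592/2)·log([dilute]/[conc]) = −(0.0592/2)·log(0.18/1.71) = +0.029 V.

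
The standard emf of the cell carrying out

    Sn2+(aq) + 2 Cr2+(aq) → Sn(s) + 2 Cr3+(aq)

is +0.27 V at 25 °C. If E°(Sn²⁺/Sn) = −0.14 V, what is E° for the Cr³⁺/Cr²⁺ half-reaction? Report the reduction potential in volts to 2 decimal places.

In the reaction as written the Sn²⁺/Sn couple is reduced (cathode) and Cr³⁺/Cr²⁺ is oxidized (anode), so E°cell = E°(Sn²⁺/Sn) − E°(Cr³⁺/Cr²⁺).
E°(Cr³⁺/Cr²⁺) = E°(cathode) − E°cell = −0.14 − (+0.27) = −0.41 V.

−0.41 V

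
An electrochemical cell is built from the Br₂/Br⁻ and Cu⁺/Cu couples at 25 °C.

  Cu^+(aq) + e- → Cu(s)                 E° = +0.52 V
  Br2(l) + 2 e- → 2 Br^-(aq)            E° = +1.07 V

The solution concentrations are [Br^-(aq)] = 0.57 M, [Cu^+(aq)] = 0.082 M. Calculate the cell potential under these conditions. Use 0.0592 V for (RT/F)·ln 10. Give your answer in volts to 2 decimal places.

The Br₂/Br⁻ couple has the more positive E°, so it is the cathode; Cu⁺/Cu is the anode.
E°cell = E°cat − E°an = +1.07 − (+0.52) = +0.55 V; n = 2.
The balanced reaction is Br2(l) + 2 Cu(s) → 2 Br^-(aq) + 2 Cu^+(aq), so Q = [Br^-(aq)]^2·[Cu^+(aq)]^2 = 0.00218 and log Q = −2.661.
E = E° − (0.0592/n)·log Q = +0.55 − (0.0592/2)(−2.661) = +0.63 V.

+0.63 V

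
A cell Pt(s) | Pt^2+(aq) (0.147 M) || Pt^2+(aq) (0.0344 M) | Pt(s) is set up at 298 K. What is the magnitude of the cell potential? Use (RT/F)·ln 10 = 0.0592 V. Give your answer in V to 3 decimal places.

For a concentration cell E°cell = 0, since both electrodes use the same couple.
The compartment with the higher Pt^2+(aq) concentration (0.147 M) acts as the cathode; ions are reduced there and produced at the dilute (0.0344 M) anode.
With n = 2, Ecell = −(0.0592/2)·log([dilute]/[conc]) = −(0.0592/2)·log(0.0344/0.147) = +0.019 V.

0.019 V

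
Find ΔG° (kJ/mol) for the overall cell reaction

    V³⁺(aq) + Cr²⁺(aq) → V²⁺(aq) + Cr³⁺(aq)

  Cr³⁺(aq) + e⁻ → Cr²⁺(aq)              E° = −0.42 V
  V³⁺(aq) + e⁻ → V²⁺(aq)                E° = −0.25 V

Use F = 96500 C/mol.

−16.4 kJ/mol

In the reaction as written V³⁺(aq) is reduced, so the V³⁺/V²⁺ couple is the cathode and Cr³⁺/Cr²⁺ is the anode.
E°cell = −0.25 − (−0.42) = +0.17 V; balancing electrons gives n = 1.
ΔG° = −nFE°cell = −(1)(96500)(+0.17) J/mol = −16.4 kJ/mol.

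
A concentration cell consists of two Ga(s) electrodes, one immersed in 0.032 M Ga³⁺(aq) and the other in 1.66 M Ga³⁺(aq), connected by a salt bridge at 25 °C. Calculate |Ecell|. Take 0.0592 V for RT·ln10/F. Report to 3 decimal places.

For a concentration cell E°cell = 0, since both electrodes use the same couple.
The compartment with the higher Ga³⁺(aq) concentration (1.66 M) acts as the cathode; ions are reduced there and produced at the dilute (0.032 M) anode.
With n = 3, Ecell = −(0.0592/3)·log([dilute]/[conc]) = −(0.0592/3)·log(0.032/1.66) = +0.034 V.

0.034 V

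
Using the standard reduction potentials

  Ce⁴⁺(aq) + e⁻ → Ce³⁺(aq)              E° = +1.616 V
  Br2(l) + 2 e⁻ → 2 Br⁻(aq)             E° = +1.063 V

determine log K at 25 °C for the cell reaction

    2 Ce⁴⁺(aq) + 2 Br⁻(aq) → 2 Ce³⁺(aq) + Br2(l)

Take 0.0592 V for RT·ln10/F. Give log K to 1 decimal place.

log K = 18.7

The Ce⁴⁺/Ce³⁺ couple is reduced (cathode); E°cell = +1.616 − (+1.063) = +0.553 V with n = 2.
At equilibrium E = 0, so log K = nE°cell / 0.0592 = (2)(+0.553) / 0.0592 = 18.7.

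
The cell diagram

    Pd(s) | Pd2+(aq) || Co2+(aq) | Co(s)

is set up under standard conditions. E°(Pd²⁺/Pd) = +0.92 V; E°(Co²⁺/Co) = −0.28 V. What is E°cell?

−1.20 V

By convention the left-hand electrode in cell notation is the anode (oxidation) and the right-hand electrode is the cathode (reduction).
E°cell = E°(right) − E°(left) = −0.28 − (+0.92) = −1.20 V.
The negative sign shows that, as written, the cell would require an external voltage to drive the reaction.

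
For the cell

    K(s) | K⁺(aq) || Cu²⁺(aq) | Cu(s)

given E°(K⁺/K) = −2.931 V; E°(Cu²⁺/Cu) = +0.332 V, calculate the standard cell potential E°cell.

By convention the left-hand electrode in cell notation is the anode (oxidation) and the right-hand electrode is the cathode (reduction).
E°cell = E°(right) − E°(left) = +0.332 − (−2.931) = +3.263 V.

+3.263 V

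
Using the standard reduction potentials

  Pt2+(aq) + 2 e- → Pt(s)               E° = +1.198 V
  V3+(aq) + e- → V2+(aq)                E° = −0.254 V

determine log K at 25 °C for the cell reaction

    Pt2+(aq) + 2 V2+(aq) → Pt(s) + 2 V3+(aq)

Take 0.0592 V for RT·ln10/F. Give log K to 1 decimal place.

log K = 49.1

The Pt²⁺/Pt couple is reduced (cathode); E°cell = +1.198 − (−0.254) = +1.452 V with n = 2.
At equilibrium E = 0, so log K = nE°cell / 0.0592 = (2)(+1.452) / 0.0592 = 49.1.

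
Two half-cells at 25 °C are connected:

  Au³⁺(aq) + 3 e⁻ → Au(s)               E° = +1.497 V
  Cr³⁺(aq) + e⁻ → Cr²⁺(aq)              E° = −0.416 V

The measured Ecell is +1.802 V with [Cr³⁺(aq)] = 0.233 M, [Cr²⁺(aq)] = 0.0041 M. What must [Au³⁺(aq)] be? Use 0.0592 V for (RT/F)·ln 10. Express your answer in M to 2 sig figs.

The Au³⁺/Au couple has the larger reduction potential, so it is the cathode: E°cell = +1.497 − (−0.416) = +1.913 V and n = 3.
Rearranging E = E° − (0.0592/n)·log Q gives log Q = 3(+1.913 − (+1.802))/0.0592 = 5.625.
The balanced reaction is Au³⁺(aq) + 3 Cr²⁺(aq) → Au(s) + 3 Cr³⁺(aq), so Q = [Cr³⁺(aq)]^3 / ([Au³⁺(aq)]·[Cr²⁺(aq)]^3).
Solving for the unknown gives log [Au³⁺(aq)] = −0.361, so [Au³⁺(aq)] ≈ 0.44 M.

0.44 M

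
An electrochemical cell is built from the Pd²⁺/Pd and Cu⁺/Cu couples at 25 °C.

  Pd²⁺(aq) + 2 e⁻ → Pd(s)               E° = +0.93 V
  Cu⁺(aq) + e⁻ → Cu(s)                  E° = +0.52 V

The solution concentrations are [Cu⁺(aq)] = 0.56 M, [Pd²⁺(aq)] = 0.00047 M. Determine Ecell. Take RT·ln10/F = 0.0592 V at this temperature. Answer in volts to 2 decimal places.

+0.33 V

Pd²⁺/Pd is reduced (cathode, E° = +0.93 V) and Cu⁺/Cu is oxidized (anode).
E°cell = +0.93 − (+0.52) = +0.41 V, with n = 2 electrons transferred.
The balanced reaction is Pd²⁺(aq) + 2 Cu(s) → Pd(s) + 2 Cu⁺(aq), so Q = [Cu⁺(aq)]^2 / [Pd²⁺(aq)] = 667 and log Q = 2.824.
By the Nernst equation, E = +0.41 − (0.0592/2)·(2.824) = +0.33 V.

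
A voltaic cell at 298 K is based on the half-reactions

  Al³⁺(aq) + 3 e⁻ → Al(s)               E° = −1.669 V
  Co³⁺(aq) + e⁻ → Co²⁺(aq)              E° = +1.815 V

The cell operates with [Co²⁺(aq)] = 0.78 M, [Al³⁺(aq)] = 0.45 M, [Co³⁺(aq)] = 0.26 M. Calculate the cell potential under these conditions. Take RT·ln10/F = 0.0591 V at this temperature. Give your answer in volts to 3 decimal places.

Since E°(Co³⁺/Co²⁺) > E°(Al³⁺/Al), Co³⁺/Co²⁺ serves as the cathode.
The standard potential is +1.815 − (−1.669) = +3.484 V and the balanced reaction transfers n = 3 electrons.
For the overall reaction 3 Co³⁺(aq) + Al(s) → 3 Co²⁺(aq) + Al³⁺(aq), Q = ([Co²⁺(aq)]^3·[Al³⁺(aq)]) / [Co³⁺(aq)]^3 = 12.2, giving log Q = 1.085.
E = E° − (0.0591/n)·log Q = +3.484 − (0.0591/3)(1.085) = +3.463 V.

+3.463 V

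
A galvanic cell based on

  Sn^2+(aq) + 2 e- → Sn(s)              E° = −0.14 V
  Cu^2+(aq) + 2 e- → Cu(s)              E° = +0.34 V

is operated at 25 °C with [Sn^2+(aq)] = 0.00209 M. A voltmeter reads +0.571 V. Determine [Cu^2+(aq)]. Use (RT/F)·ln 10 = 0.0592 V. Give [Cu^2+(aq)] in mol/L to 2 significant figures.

Cu²⁺/Cu is the cathode (higher E°); E°cell = +0.34 − (−0.14) = +0.48 V with n = 2.
Since E = E° − (0.0592/n)·log Q, log Q = n(E° − E)/0.0592 = −3.074.
The balanced reaction is Cu^2+(aq) + Sn(s) → Cu(s) + Sn^2+(aq), so Q = [Sn^2+(aq)] / [Cu^2+(aq)].
Isolating [Cu^2+(aq)] in Q = 10^{−3.074} yields log [Cu^2+(aq)] = 0.394, i.e. 2.5 M.

2.5 M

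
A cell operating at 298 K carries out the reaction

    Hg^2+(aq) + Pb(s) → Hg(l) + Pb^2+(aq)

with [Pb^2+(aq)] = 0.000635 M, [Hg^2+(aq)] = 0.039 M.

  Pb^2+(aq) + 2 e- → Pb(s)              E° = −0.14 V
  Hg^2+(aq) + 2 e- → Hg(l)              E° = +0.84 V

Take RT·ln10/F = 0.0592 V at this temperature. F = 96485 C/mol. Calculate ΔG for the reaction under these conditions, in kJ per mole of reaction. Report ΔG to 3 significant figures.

E°cell = +0.84 − (−0.14) = +0.98 V; the balanced reaction transfers n = 2 electrons.
Here Q = [Pb^2+(aq)] / [Hg^2+(aq)] = 0.0163 (log Q = −1.788), giving E = +0.98 − (0.0592/2)·(−1.788) = +1.0329 V.
ΔG = −nFE = −(2)(96485)(+1.0329) J/mol = −199 kJ/mol.

−199 kJ/mol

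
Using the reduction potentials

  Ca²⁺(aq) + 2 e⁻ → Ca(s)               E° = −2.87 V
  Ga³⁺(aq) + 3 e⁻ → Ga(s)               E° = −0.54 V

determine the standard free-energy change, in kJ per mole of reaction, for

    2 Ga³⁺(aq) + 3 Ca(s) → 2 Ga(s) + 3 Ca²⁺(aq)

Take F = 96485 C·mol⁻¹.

−1349 kJ/mol

In the reaction as written Ga³⁺(aq) is reduced, so the Ga³⁺/Ga couple is the cathode and Ca²⁺/Ca is the anode.
E°cell = −0.54 − (−2.87) = +2.33 V; balancing electrons gives n = 6.
ΔG° = −nFE°cell = −(6)(96485)(+2.33) J/mol = −1349 kJ/mol.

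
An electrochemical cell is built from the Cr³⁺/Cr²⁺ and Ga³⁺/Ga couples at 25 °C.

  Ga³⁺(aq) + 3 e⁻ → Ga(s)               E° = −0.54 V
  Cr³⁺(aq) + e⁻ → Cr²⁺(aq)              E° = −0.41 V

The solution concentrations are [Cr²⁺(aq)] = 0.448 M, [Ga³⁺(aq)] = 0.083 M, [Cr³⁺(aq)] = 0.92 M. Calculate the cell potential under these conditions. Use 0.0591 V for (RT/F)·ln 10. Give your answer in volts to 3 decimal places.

Cr³⁺/Cr²⁺ is reduced (cathode, E° = −0.41 V) and Ga³⁺/Ga is oxidized (anode).
E°cell = −0.41 − (−0.54) = +0.13 V, with n = 3 electrons transferred.
Balancing gives 3 Cr³⁺(aq) + Ga(s) → 3 Cr²⁺(aq) + Ga³⁺(aq); hence Q = ([Cr²⁺(aq)]^3·[Ga³⁺(aq)]) / [Cr³⁺(aq)]^3 = 0.00958 (log Q = −2.018).
E = E° − (0.0591/n)·log Q = +0.13 − (0.0591/3)(−2.018) = +0.170 V.

+0.170 V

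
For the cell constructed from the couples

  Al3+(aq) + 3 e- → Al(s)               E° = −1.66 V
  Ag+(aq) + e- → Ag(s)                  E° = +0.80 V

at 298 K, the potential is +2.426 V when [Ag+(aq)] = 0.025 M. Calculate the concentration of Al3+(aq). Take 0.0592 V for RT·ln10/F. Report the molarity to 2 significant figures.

0.00083 M

The Ag⁺/Ag couple has the larger reduction potential, so it is the cathode: E°cell = +0.80 − (−1.66) = +2.46 V and n = 3.
From the Nernst equation, log Q = n(E° − E)/0.0592 = 3·(+2.46 − (+2.426))/0.0592 = 1.723.
For 3 Ag+(aq) + Al(s) → 3 Ag(s) + Al3+(aq), the reaction quotient is Q = [Al3+(aq)] / [Ag+(aq)]^3.
Isolating [Al3+(aq)] in Q = 10^{1.723} yields log [Al3+(aq)] = −3.083, i.e. 0.00083 M.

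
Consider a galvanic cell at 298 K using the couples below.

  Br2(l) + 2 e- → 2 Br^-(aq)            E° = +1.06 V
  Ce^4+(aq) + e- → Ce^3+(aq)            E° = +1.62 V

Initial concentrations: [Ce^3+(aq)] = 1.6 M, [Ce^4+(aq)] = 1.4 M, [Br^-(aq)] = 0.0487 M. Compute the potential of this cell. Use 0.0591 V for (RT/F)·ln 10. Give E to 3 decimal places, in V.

Ce⁴⁺/Ce³⁺ is reduced (cathode, E° = +1.62 V) and Br₂/Br⁻ is oxidized (anode).
E°cell = E°cat − E°an = +1.62 − (+1.06) = +0.56 V; n = 2.
For the overall reaction 2 Ce^4+(aq) + 2 Br^-(aq) → 2 Ce^3+(aq) + Br2(l), Q = [Ce^3+(aq)]^2 / ([Ce^4+(aq)]^2·[Br^-(aq)]^2) = 551, giving log Q = 2.741.
E = E° − (0.0591/n)·log Q = +0.56 − (0.0591/2)(2.741) = +0.479 V.

+0.479 V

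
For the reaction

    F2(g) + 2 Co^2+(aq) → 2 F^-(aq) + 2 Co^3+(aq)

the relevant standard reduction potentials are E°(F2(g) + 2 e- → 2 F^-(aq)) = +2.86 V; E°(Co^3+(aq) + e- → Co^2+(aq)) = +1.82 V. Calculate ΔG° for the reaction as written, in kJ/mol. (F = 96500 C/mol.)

In the reaction as written F2(g) is reduced, so the F₂/F⁻ couple is the cathode and Co³⁺/Co²⁺ is the anode.
E°cell = +2.86 − (+1.82) = +1.04 V; balancing electrons gives n = 2.
ΔG° = −nFE°cell = −(2)(96500)(+1.04) J/mol = −201 kJ/mol.

−201 kJ/mol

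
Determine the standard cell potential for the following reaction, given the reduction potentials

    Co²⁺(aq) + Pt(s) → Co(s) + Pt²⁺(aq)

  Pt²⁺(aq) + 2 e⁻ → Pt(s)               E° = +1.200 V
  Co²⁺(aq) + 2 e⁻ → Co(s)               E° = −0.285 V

In the reaction as written, Co²⁺(aq) is reduced (cathode) and Pt²⁺(aq) is produced by oxidation at the anode.
E°cell = E°(cathode) − E°(anode) = −0.285 − (+1.200) = −1.485 V.

−1.485 V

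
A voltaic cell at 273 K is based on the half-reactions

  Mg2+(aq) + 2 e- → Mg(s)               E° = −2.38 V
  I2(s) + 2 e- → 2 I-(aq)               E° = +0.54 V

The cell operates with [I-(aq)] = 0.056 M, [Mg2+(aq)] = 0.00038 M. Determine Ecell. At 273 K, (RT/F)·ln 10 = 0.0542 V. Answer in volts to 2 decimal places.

I₂/I⁻ is reduced (cathode, E° = +0.54 V) and Mg²⁺/Mg is oxidized (anode).
E°cell = E°cat − E°an = +0.54 − (−2.38) = +2.92 V; n = 2.
For the overall reaction I2(s) + Mg(s) → 2 I-(aq) + Mg2+(aq), Q = [I-(aq)]^2·[Mg2+(aq)] = 1.19×10^−6, giving log Q = −5.924.
Applying E = E° − (RT ln10/nF)·log Q gives +2.92 − (0.0542/2)(−5.924) = +3.08 V.

+3.08 V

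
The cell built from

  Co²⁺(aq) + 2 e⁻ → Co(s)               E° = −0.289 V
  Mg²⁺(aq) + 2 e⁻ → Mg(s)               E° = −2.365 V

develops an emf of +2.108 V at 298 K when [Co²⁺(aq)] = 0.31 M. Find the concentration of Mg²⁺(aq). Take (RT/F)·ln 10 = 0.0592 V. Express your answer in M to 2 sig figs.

With Co²⁺/Co at the cathode and Mg²⁺/Mg at the anode, E°cell = −0.289 − (−2.365) = +2.076 V (n = 2).
From the Nernst equation, log Q = n(E° − E)/0.0592 = 2·(+2.076 − (+2.108))/0.0592 = −1.081.
For Co²⁺(aq) + Mg(s) → Co(s) + Mg²⁺(aq), the reaction quotient is Q = [Mg²⁺(aq)] / [Co²⁺(aq)].
Isolating [Mg²⁺(aq)] in Q = 10^{−1.081} yields log [Mg²⁺(aq)] = −1.590, i.e. 0.026 M.

0.026 M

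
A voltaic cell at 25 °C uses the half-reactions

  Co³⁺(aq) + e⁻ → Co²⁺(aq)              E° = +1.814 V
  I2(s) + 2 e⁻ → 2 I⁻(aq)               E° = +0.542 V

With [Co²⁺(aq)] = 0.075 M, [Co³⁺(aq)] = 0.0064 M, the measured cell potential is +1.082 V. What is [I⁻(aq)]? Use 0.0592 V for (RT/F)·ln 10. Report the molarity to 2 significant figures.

0.0072 M

The Co³⁺/Co²⁺ couple has the larger reduction potential, so it is the cathode: E°cell = +1.814 − (+0.542) = +1.272 V and n = 2.
Rearranging E = E° − (0.0592/n)·log Q gives log Q = 2(+1.272 − (+1.082))/0.0592 = 6.419.
Balancing electrons gives 2 Co³⁺(aq) + 2 I⁻(aq) → 2 Co²⁺(aq) + I2(s); thus Q = [Co²⁺(aq)]^2 / ([Co³⁺(aq)]^2·[I⁻(aq)]^2).
Solving for the unknown gives log [I⁻(aq)] = −2.141, so [I⁻(aq)] ≈ 0.0072 M.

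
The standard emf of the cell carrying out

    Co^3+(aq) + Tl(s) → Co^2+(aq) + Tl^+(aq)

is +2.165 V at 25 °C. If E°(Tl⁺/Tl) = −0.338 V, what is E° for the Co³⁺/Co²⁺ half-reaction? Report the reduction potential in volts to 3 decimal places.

+1.827 V

In the reaction as written the Co³⁺/Co²⁺ couple is reduced (cathode) and Tl⁺/Tl is oxidized (anode), so E°cell = E°(Co³⁺/Co²⁺) − E°(Tl⁺/Tl).
E°(Co³⁺/Co²⁺) = E°cell + E°(anode) = +2.165 + (−0.338) = +1.827 V.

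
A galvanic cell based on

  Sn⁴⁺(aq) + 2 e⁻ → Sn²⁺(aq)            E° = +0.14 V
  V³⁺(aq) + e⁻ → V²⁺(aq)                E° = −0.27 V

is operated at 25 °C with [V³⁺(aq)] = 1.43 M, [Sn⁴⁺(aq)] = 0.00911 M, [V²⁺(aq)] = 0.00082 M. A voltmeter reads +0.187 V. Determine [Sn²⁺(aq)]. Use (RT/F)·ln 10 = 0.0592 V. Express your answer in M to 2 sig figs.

With Sn⁴⁺/Sn²⁺ at the cathode and V³⁺/V²⁺ at the anode, E°cell = +0.14 − (−0.27) = +0.41 V (n = 2).
Since E = E° − (0.0592/n)·log Q, log Q = n(E° − E)/0.0592 = 7.534.
The balanced reaction is Sn⁴⁺(aq) + 2 V²⁺(aq) → Sn²⁺(aq) + 2 V³⁺(aq), so Q = ([Sn²⁺(aq)]·[V³⁺(aq)]^2) / ([Sn⁴⁺(aq)]·[V²⁺(aq)]^2).
Substituting the known concentrations and solving, log [Sn²⁺(aq)] = −0.990 and [Sn²⁺(aq)] = 0.10 M.

0.10 M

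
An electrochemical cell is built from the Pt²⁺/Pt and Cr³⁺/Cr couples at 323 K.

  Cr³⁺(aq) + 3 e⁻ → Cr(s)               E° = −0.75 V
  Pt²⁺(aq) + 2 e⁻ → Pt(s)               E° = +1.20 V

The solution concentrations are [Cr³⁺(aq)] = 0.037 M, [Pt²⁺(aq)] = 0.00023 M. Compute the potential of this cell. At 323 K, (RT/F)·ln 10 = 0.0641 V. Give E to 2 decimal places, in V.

Since E°(Pt²⁺/Pt) > E°(Cr³⁺/Cr), Pt²⁺/Pt serves as the cathode.
The standard potential is +1.20 − (−0.75) = +1.95 V and the balanced reaction transfers n = 6 electrons.
For the overall reaction 3 Pt²⁺(aq) + 2 Cr(s) → 3 Pt(s) + 2 Cr³⁺(aq), Q = [Cr³⁺(aq)]^2 / [Pt²⁺(aq)]^3 = 1.13×10^8, giving log Q = 8.051.
E = E° − (0.0641/n)·log Q = +1.95 − (0.0641/6)(8.051) = +1.86 V.

+1.86 V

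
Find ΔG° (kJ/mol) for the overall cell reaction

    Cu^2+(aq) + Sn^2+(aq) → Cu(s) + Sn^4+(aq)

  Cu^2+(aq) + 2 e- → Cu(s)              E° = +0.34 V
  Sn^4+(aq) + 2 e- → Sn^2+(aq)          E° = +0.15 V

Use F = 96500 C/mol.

−36.7 kJ/mol

In the reaction as written Cu^2+(aq) is reduced, so the Cu²⁺/Cu couple is the cathode and Sn⁴⁺/Sn²⁺ is the anode.
E°cell = +0.34 − (+0.15) = +0.19 V; balancing electrons gives n = 2.
ΔG° = −nFE°cell = −(2)(96500)(+0.19) J/mol = −36.7 kJ/mol.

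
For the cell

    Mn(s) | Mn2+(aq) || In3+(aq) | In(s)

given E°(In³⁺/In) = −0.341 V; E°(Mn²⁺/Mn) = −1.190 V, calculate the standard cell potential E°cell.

+0.849 V

By convention the left-hand electrode in cell notation is the anode (oxidation) and the right-hand electrode is the cathode (reduction).
E°cell = E°(right) − E°(left) = −0.341 − (−1.190) = +0.849 V.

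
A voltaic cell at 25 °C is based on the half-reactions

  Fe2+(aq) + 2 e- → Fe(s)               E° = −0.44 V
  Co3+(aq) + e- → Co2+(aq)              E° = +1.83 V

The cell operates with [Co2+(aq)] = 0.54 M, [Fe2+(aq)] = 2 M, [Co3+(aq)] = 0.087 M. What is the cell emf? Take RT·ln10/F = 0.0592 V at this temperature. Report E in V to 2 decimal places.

+2.21 V

The Co³⁺/Co²⁺ couple has the more positive E°, so it is the cathode; Fe²⁺/Fe is the anode.
The standard potential is +1.83 − (−0.44) = +2.27 V and the balanced reaction transfers n = 2 electrons.
The balanced reaction is 2 Co3+(aq) + Fe(s) → 2 Co2+(aq) + Fe2+(aq), so Q = ([Co2+(aq)]^2·[Fe2+(aq)]) / [Co3+(aq)]^2 = 77.1 and log Q = 1.887.
E = E° − (0.0592/n)·log Q = +2.27 − (0.0592/2)(1.887) = +2.21 V.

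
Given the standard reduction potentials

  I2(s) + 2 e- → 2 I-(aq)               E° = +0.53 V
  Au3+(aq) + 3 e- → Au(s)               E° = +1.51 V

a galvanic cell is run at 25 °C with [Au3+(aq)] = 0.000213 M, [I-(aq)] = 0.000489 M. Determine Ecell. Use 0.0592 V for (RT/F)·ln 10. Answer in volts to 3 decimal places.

Au³⁺/Au is reduced (cathode, E° = +1.51 V) and I₂/I⁻ is oxidized (anode).
The standard potential is +1.51 − (+0.53) = +0.98 V and the balanced reaction transfers n = 6 electrons.
The balanced reaction is 2 Au3+(aq) + 6 I-(aq) → 2 Au(s) + 3 I2(s), so Q = 1 / ([Au3+(aq)]^2·[I-(aq)]^6) = 1.61×10^27 and log Q = 27.207.
Applying E = E° − (RT ln10/nF)·log Q gives +0.98 − (0.0592/6)(27.207) = +0.712 V.

+0.712 V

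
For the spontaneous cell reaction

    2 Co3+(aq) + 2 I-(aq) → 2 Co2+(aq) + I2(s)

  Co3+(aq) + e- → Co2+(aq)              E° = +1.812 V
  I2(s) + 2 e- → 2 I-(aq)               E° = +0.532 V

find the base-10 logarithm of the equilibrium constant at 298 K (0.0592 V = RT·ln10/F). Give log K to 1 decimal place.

log K = 43.2

The Co³⁺/Co²⁺ couple is reduced (cathode); E°cell = +1.812 − (+0.532) = +1.280 V with n = 2.
At equilibrium E = 0, so log K = nE°cell / 0.0592 = (2)(+1.280) / 0.0592 = 43.2.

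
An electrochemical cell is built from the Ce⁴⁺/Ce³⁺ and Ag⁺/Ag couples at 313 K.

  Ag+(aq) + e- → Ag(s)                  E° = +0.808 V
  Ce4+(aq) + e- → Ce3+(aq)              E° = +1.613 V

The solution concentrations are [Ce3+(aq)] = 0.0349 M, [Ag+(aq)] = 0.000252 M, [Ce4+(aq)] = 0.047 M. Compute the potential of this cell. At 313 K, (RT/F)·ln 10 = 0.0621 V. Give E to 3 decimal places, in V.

The Ce⁴⁺/Ce³⁺ couple has the more positive E°, so it is the cathode; Ag⁺/Ag is the anode.
The standard potential is +1.613 − (+0.808) = +0.805 V and the balanced reaction transfers n = 1 electron.
For the overall reaction Ce4+(aq) + Ag(s) → Ce3+(aq) + Ag+(aq), Q = ([Ce3+(aq)]·[Ag+(aq)]) / [Ce4+(aq)] = 0.000187, giving log Q = −3.728.
Applying E = E° − (RT ln10/nF)·log Q gives +0.805 − (0.0621/1)(−3.728) = +1.037 V.

+1.037 V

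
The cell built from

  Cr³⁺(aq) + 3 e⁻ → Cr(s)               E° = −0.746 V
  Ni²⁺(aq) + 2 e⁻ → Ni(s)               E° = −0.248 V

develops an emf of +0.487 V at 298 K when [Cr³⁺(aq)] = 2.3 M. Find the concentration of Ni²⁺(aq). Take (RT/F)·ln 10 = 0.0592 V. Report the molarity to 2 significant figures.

The Ni²⁺/Ni couple has the larger reduction potential, so it is the cathode: E°cell = −0.248 − (−0.746) = +0.498 V and n = 6.
From the Nernst equation, log Q = n(E° − E)/0.0592 = 6·(+0.498 − (+0.487))/0.0592 = 1.115.
For 3 Ni²⁺(aq) + 2 Cr(s) → 3 Ni(s) + 2 Cr³⁺(aq), the reaction quotient is Q = [Cr³⁺(aq)]^2 / [Ni²⁺(aq)]^3.
Substituting the known concentrations and solving, log [Ni²⁺(aq)] = −0.131 and [Ni²⁺(aq)] = 0.74 M.

0.74 M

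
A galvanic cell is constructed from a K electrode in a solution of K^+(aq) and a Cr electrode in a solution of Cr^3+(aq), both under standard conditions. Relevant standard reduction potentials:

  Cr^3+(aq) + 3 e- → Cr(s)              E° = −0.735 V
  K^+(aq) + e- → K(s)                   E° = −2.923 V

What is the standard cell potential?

+2.188 V

Of the two couples in this cell, the one with the more positive reduction potential is reduced at the cathode: here that is Cr³⁺/Cr (−0.735 V); K⁺/K (−2.923 V) is the anode.
E°cell = E°(cathode) − E°(anode) = −0.735 − (−2.923) = +2.188 V.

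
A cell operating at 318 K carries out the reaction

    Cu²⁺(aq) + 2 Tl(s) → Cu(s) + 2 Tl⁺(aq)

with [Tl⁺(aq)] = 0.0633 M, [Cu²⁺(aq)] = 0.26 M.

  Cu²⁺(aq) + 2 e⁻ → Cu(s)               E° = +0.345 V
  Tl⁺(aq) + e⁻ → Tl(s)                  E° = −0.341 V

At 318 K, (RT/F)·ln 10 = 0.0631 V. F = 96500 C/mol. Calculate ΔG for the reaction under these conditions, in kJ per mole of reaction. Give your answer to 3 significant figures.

−143 kJ/mol

With Cu²⁺/Cu reduced at the cathode, E°cell = +0.345 − (−0.341) = +0.686 V and n = 2.
Q = [Tl⁺(aq)]^2 / [Cu²⁺(aq)] = 0.0154, so log Q = −1.812 and E = +0.686 − (0.0631/2)(−1.812) = +0.7432 V.
Finally ΔG = −nFE = −(2)(96500 C/mol)(+0.7432 V) = −143 kJ/mol.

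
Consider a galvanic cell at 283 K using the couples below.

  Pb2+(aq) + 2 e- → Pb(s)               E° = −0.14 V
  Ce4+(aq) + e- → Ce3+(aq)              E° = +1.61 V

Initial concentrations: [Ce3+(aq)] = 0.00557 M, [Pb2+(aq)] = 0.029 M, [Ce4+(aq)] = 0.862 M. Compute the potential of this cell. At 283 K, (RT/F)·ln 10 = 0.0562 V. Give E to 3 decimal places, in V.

+1.916 V

Since E°(Ce⁴⁺/Ce³⁺) > E°(Pb²⁺/Pb), Ce⁴⁺/Ce³⁺ serves as the cathode.
E°cell = +1.61 − (−0.14) = +1.75 V, with n = 2 electrons transferred.
The balanced reaction is 2 Ce4+(aq) + Pb(s) → 2 Ce3+(aq) + Pb2+(aq), so Q = ([Ce3+(aq)]^2·[Pb2+(aq)]) / [Ce4+(aq)]^2 = 1.21×10^−6 and log Q = −5.917.
Applying E = E° − (RT ln10/nF)·log Q gives +1.75 − (0.0562/2)(−5.917) = +1.916 V.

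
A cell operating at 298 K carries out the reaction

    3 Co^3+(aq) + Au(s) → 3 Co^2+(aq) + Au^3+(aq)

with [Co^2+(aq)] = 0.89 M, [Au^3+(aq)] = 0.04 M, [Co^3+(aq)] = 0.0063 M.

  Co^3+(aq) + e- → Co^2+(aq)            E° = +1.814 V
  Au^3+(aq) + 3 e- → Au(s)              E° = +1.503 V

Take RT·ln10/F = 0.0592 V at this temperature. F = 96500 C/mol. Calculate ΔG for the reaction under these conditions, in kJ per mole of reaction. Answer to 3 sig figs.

With Co³⁺/Co²⁺ reduced at the cathode, E°cell = +1.814 − (+1.503) = +0.311 V and n = 3.
Q = ([Co^2+(aq)]^3·[Au^3+(aq)]) / [Co^3+(aq)]^3 = 1.13×10^5, so log Q = 5.052 and E = +0.311 − (0.0592/3)(5.052) = +0.2113 V.
ΔG = −nFE = −(3)(96500)(+0.2113) J/mol = −61.2 kJ/mol.

−61.2 kJ/mol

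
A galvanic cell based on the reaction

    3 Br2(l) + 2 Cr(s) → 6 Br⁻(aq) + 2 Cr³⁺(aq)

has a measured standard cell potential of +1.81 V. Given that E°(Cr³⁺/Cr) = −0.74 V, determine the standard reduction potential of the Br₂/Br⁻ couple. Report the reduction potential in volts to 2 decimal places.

In the reaction as written the Br₂/Br⁻ couple is reduced (cathode) and Cr³⁺/Cr is oxidized (anode), so E°cell = E°(Br₂/Br⁻) − E°(Cr³⁺/Cr).
E°(Br₂/Br⁻) = E°cell + E°(anode) = +1.81 + (−0.74) = +1.07 V.

+1.07 V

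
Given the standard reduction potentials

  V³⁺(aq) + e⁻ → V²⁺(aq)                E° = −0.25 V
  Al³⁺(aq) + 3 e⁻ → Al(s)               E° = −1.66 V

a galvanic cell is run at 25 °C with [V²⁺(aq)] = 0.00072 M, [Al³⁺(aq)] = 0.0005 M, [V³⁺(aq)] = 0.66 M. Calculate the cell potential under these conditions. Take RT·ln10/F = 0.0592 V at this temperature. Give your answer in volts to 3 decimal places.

The V³⁺/V²⁺ couple has the more positive E°, so it is the cathode; Al³⁺/Al is the anode.
The standard potential is −0.25 − (−1.66) = +1.41 V and the balanced reaction transfers n = 3 electrons.
For the overall reaction 3 V³⁺(aq) + Al(s) → 3 V²⁺(aq) + Al³⁺(aq), Q = ([V²⁺(aq)]^3·[Al³⁺(aq)]) / [V³⁺(aq)]^3 = 6.49×10^−13, giving log Q = −12.188.
Applying E = E° − (RT ln10/nF)·log Q gives +1.41 − (0.0592/3)(−12.188) = +1.651 V.

+1.651 V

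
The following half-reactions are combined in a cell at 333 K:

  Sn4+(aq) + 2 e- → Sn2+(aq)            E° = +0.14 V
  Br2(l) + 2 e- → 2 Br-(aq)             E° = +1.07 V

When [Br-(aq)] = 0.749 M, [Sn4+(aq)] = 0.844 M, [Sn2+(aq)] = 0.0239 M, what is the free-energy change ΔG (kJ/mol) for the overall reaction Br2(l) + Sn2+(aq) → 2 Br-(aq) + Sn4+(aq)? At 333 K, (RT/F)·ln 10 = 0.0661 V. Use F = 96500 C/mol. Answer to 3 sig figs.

−171 kJ/mol

With Br₂/Br⁻ reduced at the cathode, E°cell = +1.07 − (+0.14) = +0.93 V and n = 2.
Here Q = ([Br-(aq)]^2·[Sn4+(aq)]) / [Sn2+(aq)] = 19.8 (log Q = 1.297), giving E = +0.93 − (0.0661/2)·(1.297) = +0.8871 V.
ΔG = −nFE = −(2)(96500)(+0.8871) J/mol = −171 kJ/mol.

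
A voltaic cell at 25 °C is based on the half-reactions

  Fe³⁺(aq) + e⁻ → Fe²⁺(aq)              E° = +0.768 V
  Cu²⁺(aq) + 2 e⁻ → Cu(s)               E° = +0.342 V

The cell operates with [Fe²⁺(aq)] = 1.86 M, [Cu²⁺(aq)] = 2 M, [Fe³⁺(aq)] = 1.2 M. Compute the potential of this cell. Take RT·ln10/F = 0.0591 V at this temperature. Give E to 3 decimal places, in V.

+0.406 V

The Fe³⁺/Fe²⁺ couple has the more positive E°, so it is the cathode; Cu²⁺/Cu is the anode.
E°cell = +0.768 − (+0.342) = +0.426 V, with n = 2 electrons transferred.
For the overall reaction 2 Fe³⁺(aq) + Cu(s) → 2 Fe²⁺(aq) + Cu²⁺(aq), Q = ([Fe²⁺(aq)]^2·[Cu²⁺(aq)]) / [Fe³⁺(aq)]^2 = 4.81, giving log Q = 0.682.
E = E° − (0.0591/n)·log Q = +0.426 − (0.0591/2)(0.682) = +0.406 V.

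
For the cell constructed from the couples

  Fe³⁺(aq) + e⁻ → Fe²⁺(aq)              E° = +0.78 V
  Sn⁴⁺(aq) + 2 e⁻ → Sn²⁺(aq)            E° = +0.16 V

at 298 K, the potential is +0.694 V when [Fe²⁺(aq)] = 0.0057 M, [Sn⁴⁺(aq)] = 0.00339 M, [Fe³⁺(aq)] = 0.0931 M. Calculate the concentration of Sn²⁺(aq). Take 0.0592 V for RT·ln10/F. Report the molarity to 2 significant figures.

0.0040 M

The Fe³⁺/Fe²⁺ couple has the larger reduction potential, so it is the cathode: E°cell = +0.78 − (+0.16) = +0.62 V and n = 2.
From the Nernst equation, log Q = n(E° − E)/0.0592 = 2·(+0.62 − (+0.694))/0.0592 = −2.500.
For 2 Fe³⁺(aq) + Sn²⁺(aq) → 2 Fe²⁺(aq) + Sn⁴⁺(aq), the reaction quotient is Q = ([Fe²⁺(aq)]^2·[Sn⁴⁺(aq)]) / ([Fe³⁺(aq)]^2·[Sn²⁺(aq)]).
Solving for the unknown gives log [Sn²⁺(aq)] = −2.396, so [Sn²⁺(aq)] ≈ 0.0040 M.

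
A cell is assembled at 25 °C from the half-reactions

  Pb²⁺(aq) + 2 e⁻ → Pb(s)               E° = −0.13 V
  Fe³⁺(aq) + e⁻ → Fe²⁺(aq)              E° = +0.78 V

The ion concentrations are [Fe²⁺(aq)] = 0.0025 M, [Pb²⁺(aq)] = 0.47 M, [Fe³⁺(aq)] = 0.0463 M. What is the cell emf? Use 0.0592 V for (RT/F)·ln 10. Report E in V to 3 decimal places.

The Fe³⁺/Fe²⁺ couple has the more positive E°, so it is the cathode; Pb²⁺/Pb is the anode.
E°cell = +0.78 − (−0.13) = +0.91 V, with n = 2 electrons transferred.
For the overall reaction 2 Fe³⁺(aq) + Pb(s) → 2 Fe²⁺(aq) + Pb²⁺(aq), Q = ([Fe²⁺(aq)]^2·[Pb²⁺(aq)]) / [Fe³⁺(aq)]^2 = 0.00137, giving log Q = −2.863.
E = E° − (0.0592/n)·log Q = +0.91 − (0.0592/2)(−2.863) = +0.995 V.

+0.995 V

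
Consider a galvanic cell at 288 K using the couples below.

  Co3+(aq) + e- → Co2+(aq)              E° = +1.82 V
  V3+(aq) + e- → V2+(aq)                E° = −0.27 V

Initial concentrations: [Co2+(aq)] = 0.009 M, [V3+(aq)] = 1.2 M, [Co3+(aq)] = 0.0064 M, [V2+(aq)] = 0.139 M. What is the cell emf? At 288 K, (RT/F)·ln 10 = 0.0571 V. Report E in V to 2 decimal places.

The Co³⁺/Co²⁺ couple has the more positive E°, so it is the cathode; V³⁺/V²⁺ is the anode.
E°cell = E°cat − E°an = +1.82 − (−0.27) = +2.09 V; n = 1.
The balanced reaction is Co3+(aq) + V2+(aq) → Co2+(aq) + V3+(aq), so Q = ([Co2+(aq)]·[V3+(aq)]) / ([Co3+(aq)]·[V2+(aq)]) = 12.1 and log Q = 1.084.
By the Nernst equation, E = +2.09 − (0.0571/1)·(1.084) = +2.03 V.

+2.03 V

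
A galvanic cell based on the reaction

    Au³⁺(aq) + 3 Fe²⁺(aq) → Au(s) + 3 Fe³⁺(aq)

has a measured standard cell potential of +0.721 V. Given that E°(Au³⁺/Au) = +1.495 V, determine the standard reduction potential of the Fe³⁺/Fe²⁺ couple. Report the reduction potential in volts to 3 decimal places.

In the reaction as written the Au³⁺/Au couple is reduced (cathode) and Fe³⁺/Fe²⁺ is oxidized (anode), so E°cell = E°(Au³⁺/Au) − E°(Fe³⁺/Fe²⁺).
E°(Fe³⁺/Fe²⁺) = E°(cathode) − E°cell = +1.495 − (+0.721) = +0.774 V.

+0.774 V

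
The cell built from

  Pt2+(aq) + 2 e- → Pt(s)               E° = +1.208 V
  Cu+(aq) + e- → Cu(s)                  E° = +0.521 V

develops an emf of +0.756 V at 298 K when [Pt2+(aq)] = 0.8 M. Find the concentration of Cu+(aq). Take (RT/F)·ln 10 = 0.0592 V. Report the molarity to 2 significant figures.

With Pt²⁺/Pt at the cathode and Cu⁺/Cu at the anode, E°cell = +1.208 − (+0.521) = +0.687 V (n = 2).
Since E = E° − (0.0592/n)·log Q, log Q = n(E° − E)/0.0592 = −2.331.
The balanced reaction is Pt2+(aq) + 2 Cu(s) → Pt(s) + 2 Cu+(aq), so Q = [Cu+(aq)]^2 / [Pt2+(aq)].
Substituting the known concentrations and solving, log [Cu+(aq)] = −1.214 and [Cu+(aq)] = 0.061 M.

0.061 M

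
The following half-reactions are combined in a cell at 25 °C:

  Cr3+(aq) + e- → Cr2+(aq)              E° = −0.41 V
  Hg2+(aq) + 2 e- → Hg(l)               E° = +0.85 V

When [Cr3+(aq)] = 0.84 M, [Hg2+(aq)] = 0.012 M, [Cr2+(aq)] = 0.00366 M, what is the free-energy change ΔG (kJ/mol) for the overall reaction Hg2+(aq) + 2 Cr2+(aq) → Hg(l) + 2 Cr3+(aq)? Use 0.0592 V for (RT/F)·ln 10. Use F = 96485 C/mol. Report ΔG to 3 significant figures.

E°cell = +0.85 − (−0.41) = +1.26 V; the balanced reaction transfers n = 2 electrons.
Here Q = [Cr3+(aq)]^2 / ([Hg2+(aq)]·[Cr2+(aq)]^2) = 4.39×10^6 (log Q = 6.642), giving E = +1.26 − (0.0592/2)·(6.642) = +1.0634 V.
Then ΔG = −nFE = −2 × 96485 × +1.0634 J/mol = −205 kJ/mol.

−205 kJ/mol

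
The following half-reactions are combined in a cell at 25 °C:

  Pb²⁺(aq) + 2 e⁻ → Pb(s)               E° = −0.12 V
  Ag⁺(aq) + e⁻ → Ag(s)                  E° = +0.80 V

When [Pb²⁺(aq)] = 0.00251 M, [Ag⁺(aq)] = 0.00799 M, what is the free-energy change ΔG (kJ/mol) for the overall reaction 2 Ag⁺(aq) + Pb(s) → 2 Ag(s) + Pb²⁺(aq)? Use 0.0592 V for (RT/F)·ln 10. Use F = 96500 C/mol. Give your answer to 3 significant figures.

With Ag⁺/Ag reduced at the cathode, E°cell = +0.80 − (−0.12) = +0.92 V and n = 2.
The reaction quotient is [Pb²⁺(aq)] / [Ag⁺(aq)]^2 = 39.3; by Nernst, E = +0.92 − (0.0592/2)(1.595) = +0.8728 V.
Then ΔG = −nFE = −2 × 96500 × +0.8728 J/mol = −168 kJ/mol.

−168 kJ/mol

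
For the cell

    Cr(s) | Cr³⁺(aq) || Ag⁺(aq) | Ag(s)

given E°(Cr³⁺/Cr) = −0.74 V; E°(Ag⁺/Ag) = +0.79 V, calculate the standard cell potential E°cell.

+1.53 V

By convention the left-hand electrode in cell notation is the anode (oxidation) and the right-hand electrode is the cathode (reduction).
E°cell = E°(right) − E°(left) = +0.79 − (−0.74) = +1.53 V.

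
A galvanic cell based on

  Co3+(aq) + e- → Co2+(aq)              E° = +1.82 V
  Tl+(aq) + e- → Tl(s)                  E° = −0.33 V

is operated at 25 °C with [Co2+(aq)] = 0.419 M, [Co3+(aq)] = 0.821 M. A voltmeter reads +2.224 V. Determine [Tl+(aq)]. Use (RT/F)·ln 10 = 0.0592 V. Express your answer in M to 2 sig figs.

The Co³⁺/Co²⁺ couple has the larger reduction potential, so it is the cathode: E°cell = +1.82 − (−0.33) = +2.15 V and n = 1.
From the Nernst equation, log Q = n(E° − E)/0.0592 = 1·(+2.15 − (+2.224))/0.0592 = −1.250.
Balancing electrons gives Co3+(aq) + Tl(s) → Co2+(aq) + Tl+(aq); thus Q = ([Co2+(aq)]·[Tl+(aq)]) / [Co3+(aq)].
Substituting the known concentrations and solving, log [Tl+(aq)] = −0.958 and [Tl+(aq)] = 0.11 M.

0.11 M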